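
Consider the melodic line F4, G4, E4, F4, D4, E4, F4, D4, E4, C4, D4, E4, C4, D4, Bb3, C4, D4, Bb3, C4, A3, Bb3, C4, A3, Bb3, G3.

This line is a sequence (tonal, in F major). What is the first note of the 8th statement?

Unit = 5 notes; the statements start on F4, E4, D4, C4, Bb3, moving down a 2nd each time.
Extending the heads down a 2nd: A3 → G3 → F3.

F3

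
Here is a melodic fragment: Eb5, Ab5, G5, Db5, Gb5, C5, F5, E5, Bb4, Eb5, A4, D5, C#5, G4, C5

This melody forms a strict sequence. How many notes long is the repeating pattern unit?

5

15 notes total. Splitting into 3 groups of 5:
Eb5 Ab5 G5 Db5 Gb5 | C5 F5 E5 Bb4 Eb5 | A4 D5 C#5 G4 C5
Every group is a transposition down a 3rd of the one before; no shorter unit works.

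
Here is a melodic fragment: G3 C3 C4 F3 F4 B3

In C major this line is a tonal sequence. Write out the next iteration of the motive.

Unit = 2 notes; the statements start on G3, C4, F4, moving up a 4th each time.
So cell 4 is B4 E4.

B4 E4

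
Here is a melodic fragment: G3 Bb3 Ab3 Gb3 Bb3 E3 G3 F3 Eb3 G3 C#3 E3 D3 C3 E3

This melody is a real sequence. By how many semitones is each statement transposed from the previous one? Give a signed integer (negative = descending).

The 5-note cells begin on G3, E3, C#3 — each down a 3rd from the last.
Counting half-steps from G3 to E3: -3.

-3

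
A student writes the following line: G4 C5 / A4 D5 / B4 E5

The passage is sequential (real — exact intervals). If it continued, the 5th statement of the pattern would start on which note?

Unit = 2 notes; the statements start on G4, A4, B4, moving up a 2nd each time.
Continuing: C#5 → D#5. Statement 5 starts on D#5.

D#5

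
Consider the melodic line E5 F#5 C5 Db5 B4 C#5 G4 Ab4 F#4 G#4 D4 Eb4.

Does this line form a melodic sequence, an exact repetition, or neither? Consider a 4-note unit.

Each 4-note cell is the previous one transposed down a 4th.

sequence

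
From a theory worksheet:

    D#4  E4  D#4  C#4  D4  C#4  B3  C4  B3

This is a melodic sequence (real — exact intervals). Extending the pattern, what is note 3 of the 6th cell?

F3

Grouping in 3s, the 3rd note of each cell is D#4, C#4, B3.
Each moves down a 2nd. Continuing: A3 → G3 → F3.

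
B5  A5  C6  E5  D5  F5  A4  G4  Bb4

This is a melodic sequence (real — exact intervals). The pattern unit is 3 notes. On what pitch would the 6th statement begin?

With a 3-note motive the entries are B5, E5, A4, each down a 5th from the previous.
Continuing: D4 → G3 → C3. Statement 6 starts on C3.

C3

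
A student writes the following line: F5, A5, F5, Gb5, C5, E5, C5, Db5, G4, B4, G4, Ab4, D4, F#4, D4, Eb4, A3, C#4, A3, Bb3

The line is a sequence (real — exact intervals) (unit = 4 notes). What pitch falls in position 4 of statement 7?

C3

With 4-note cells, note 4 of each statement runs Gb5, Db5, Ab4, Eb4, Bb3.
Each moves down a 4th. Continuing: F3 → C3.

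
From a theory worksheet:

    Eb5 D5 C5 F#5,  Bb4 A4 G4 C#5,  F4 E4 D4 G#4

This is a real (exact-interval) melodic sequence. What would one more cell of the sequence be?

C4 B3 A3 D#4

With a 4-note motive the entries are Eb5, Bb4, F4, each down a 4th from the previous.
Statement 4 starts on C4 and keeps the same exact contour: C4 B3 A3 D#4.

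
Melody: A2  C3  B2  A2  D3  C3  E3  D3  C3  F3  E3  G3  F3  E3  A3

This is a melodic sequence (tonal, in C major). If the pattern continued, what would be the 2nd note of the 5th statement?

D4

With 5-note cells, note 2 of each statement runs C3, E3, G3.
Each moves up a 3rd. Continuing: B3 → D4.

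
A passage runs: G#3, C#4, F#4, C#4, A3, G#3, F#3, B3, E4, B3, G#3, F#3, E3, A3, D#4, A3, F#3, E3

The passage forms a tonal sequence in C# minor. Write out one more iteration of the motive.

The 6-note cells begin on G#3, F#3, E3 — each down a 2nd from the last.
So cell 4 is D#3 G#3 C#4 G#3 E3 D#3.

D#3 G#3 C#4 G#3 E3 D#3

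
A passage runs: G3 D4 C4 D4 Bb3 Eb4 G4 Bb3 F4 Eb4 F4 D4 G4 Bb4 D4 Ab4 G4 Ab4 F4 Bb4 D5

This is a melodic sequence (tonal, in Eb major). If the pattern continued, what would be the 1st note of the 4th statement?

Grouping in 7s, the 1st note of each cell is G3, Bb3, D4.
One more up a 3rd gives F4.

F4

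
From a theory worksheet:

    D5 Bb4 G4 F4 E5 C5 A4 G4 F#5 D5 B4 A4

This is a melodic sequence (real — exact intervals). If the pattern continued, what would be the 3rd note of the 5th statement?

The unit is 4 notes. Position-3 pitches of the 3 shown cells: G4, A4, B4.
Carrying that up a 2nd forward: C#5 → D#5.

D#5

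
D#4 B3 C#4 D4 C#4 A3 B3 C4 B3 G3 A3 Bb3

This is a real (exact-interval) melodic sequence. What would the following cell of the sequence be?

Unit = 4 notes; the statements start on D#4, C#4, B3, moving down a 2nd each time.
Statement 4 starts on A3 and keeps the same exact contour: A3 F3 G3 Ab3.

A3 F3 G3 Ab3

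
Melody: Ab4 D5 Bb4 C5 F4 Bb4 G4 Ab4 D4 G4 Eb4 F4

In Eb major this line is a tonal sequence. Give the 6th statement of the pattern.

Eb3 Ab3 F3 G3

The 4-note cells begin on Ab4, F4, D4 — each down a 3rd from the last.
Extending down a 3rd: Bb3 → G3 → Eb3.
From Eb3 the diatonic shape gives Eb3 Ab3 F3 G3.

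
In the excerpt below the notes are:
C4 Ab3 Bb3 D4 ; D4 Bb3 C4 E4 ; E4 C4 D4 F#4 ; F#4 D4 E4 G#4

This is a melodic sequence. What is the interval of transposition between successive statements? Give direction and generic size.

up a 2nd

Taking 4-note groups, the heads are C4, D4, E4, F#4: the pattern moves up a 2nd.
C4 to D4 is up a 2nd.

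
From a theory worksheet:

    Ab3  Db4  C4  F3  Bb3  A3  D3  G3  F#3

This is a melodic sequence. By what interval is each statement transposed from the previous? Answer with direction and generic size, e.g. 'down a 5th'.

Taking 3-note groups, the heads are Ab3, F3, D3: the pattern moves down a 3rd.
Ab3 to F3 is down a 3rd.

down a 3rd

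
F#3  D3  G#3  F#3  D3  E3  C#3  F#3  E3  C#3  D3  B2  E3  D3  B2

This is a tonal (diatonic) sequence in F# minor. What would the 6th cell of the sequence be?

A2 F#2 B2 A2 F#2

The 5-note cells begin on F#3, E3, D3 — each down a 2nd from the last.
Continuing the starts: C#3 → B2 → A2.
Statement 6 starts on A2 and keeps the same diatonic contour: A2 F#2 B2 A2 F#2.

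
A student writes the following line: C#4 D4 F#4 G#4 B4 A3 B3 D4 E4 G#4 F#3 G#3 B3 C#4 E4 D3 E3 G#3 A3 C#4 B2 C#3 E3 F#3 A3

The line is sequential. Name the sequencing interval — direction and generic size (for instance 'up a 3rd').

down a 3rd

Unit = 5 notes; the statements start on C#4, A3, F#3, D3, B2, moving down a 3rd each time.
C#4 to A3 is down a 3rd.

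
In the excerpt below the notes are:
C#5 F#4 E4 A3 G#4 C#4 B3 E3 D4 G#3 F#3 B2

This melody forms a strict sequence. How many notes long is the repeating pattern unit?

There are 12 notes; a 4-note unit gives 3 cells:
C#5 F#4 E4 A3 | G#4 C#4 B3 E3 | D4 G#3 F#3 B2
That's a consistent down a 4th shift per cell, and no other grouping gives one.

4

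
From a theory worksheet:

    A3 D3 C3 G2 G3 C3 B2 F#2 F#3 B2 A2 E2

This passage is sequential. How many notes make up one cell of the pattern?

Try groups of 4 (3 cells in 12 notes):
A3 D3 C3 G2 | G3 C3 B2 F#2 | F#3 B2 A2 E2
Each cell is the previous one down a 2nd — so the unit is 4 notes.

4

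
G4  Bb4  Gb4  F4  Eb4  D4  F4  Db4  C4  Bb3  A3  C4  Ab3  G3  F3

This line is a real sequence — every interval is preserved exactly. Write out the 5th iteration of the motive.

With a 5-note motive the entries are G4, D4, A3, each down a 4th from the previous.
Continuing the starts: E3 → B2.
Statement 5 starts on B2 and keeps the same exact contour: B2 D3 Bb2 A2 G2.

B2 D3 Bb2 A2 G2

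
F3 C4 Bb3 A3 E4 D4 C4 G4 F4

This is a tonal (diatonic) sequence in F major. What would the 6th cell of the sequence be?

The 3-note cells begin on F3, A3, C4 — each up a 3rd from the last.
Extending up a 3rd: E4 → G4 → Bb4.
Statement 6 starts on Bb4 and keeps the same diatonic contour: Bb4 F5 E5.

Bb4 F5 E5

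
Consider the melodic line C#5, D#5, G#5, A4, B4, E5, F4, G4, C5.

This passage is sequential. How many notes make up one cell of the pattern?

3

Try groups of 3 (3 cells in 9 notes):
C#5 D#5 G#5 | A4 B4 E5 | F4 G4 C5
That's a consistent down a 3rd shift per cell, and no other grouping gives one.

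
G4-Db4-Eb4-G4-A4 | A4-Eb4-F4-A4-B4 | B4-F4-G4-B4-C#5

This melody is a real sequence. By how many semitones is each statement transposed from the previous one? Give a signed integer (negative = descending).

Unit = 5 notes; the statements start on G4, A4, B4, moving up a 2nd each time.
Counting half-steps from G4 to A4: 2.

2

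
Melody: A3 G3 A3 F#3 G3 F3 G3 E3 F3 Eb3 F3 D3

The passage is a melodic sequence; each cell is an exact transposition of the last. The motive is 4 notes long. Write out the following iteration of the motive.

Eb3 Db3 Eb3 C3

Taking 4-note groups, the heads are A3, G3, F3: the pattern moves down a 2nd.
From Eb3 the exact shape gives Eb3 Db3 Eb3 C3.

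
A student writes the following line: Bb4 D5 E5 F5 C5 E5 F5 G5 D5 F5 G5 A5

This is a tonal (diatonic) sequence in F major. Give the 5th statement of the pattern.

The 4-note cells begin on Bb4, C5, D5 — each up a 2nd from the last.
Carrying on: E5 → F5.
From F5 the diatonic shape gives F5 A5 Bb5 C6.

F5 A5 Bb5 C6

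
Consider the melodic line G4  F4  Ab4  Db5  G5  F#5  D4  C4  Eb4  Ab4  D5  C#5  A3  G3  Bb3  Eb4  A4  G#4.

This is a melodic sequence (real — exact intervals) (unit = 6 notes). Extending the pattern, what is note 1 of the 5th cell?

With 6-note cells, note 1 of each statement runs G4, D4, A3.
Carrying that down a 4th forward: E3 → B2.

B2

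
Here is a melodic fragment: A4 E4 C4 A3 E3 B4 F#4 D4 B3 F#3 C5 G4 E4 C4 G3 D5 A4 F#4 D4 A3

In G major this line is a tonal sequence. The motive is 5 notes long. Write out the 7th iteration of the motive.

With a 5-note motive the entries are A4, B4, C5, D5, each up a 2nd from the previous.
Extending up a 2nd: E5 → F#5 → G5.
From G5 the diatonic shape gives G5 D5 B4 G4 D4.

G5 D5 B4 G4 D4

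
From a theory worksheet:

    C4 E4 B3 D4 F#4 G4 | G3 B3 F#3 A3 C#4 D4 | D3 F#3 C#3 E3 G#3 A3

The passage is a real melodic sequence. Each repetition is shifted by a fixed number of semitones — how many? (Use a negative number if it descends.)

-5

With a 6-note motive the entries are C4, G3, D3, each down a 4th from the previous.
Counting half-steps from C4 to G3: -5.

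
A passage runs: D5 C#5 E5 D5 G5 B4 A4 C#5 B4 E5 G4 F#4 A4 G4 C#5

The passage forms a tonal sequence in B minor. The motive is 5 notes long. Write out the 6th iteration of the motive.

Taking 5-note groups, the heads are D5, B4, G4: the pattern moves down a 3rd.
Carrying on: E4 → C#4 → A3.
From A3 the diatonic shape gives A3 G3 B3 A3 D4.

A3 G3 B3 A3 D4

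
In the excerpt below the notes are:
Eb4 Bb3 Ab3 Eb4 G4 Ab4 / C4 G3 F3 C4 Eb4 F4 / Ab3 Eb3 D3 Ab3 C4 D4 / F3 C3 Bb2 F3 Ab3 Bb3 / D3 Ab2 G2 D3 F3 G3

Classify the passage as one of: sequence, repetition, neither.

sequence

Each 6-note cell is the previous one transposed down a 3rd.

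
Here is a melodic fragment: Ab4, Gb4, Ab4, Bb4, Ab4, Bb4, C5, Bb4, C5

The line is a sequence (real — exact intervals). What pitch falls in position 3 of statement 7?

Grouping in 3s, the 3rd note of each cell is Ab4, Bb4, C5.
Carrying that up a 2nd forward: D5 → E5 → F#5 → G#5.

G#5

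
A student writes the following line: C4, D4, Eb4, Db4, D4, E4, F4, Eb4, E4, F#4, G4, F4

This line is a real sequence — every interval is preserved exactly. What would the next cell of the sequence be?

F#4 G#4 A4 G4

With a 4-note motive the entries are C4, D4, E4, each up a 2nd from the previous.
Statement 4 starts on F#4 and keeps the same exact contour: F#4 G#4 A4 G4.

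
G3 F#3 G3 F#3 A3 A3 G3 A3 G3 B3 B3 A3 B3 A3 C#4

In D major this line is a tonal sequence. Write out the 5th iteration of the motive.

Taking 5-note groups, the heads are G3, A3, B3: the pattern moves up a 2nd.
Extending up a 2nd: C#4 → D4.
So cell 5 is D4 C#4 D4 C#4 E4.

D4 C#4 D4 C#4 E4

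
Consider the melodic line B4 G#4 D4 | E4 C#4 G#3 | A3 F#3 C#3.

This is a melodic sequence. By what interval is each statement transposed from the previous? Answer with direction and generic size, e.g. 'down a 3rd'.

Taking 3-note groups, the heads are B4, E4, A3: the pattern moves down a 5th.
B4 to E4 is down a 5th.

down a 5th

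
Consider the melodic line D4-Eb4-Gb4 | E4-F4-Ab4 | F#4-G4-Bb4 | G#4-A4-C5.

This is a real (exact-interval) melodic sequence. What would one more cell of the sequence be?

A#4 B4 D5

With a 3-note motive the entries are D4, E4, F#4, G#4, each up a 2nd from the previous.
Statement 5 starts on A#4 and keeps the same exact contour: A#4 B4 D5.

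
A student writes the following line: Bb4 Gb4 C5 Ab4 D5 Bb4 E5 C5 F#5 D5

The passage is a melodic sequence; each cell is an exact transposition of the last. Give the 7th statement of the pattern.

A#5 F#5

Unit = 2 notes; the statements start on Bb4, C5, D5, E5, F#5, moving up a 2nd each time.
Continuing the starts: G#5 → A#5.
So cell 7 is A#5 F#5.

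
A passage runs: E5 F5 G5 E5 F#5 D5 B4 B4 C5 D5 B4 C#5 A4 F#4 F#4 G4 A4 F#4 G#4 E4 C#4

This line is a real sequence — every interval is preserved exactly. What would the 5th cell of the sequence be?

The 7-note cells begin on E5, B4, F#4 — each down a 4th from the last.
Carrying on: C#4 → G#3.
Statement 5 starts on G#3 and keeps the same exact contour: G#3 A3 B3 G#3 A#3 F#3 D#3.

G#3 A3 B3 G#3 A#3 F#3 D#3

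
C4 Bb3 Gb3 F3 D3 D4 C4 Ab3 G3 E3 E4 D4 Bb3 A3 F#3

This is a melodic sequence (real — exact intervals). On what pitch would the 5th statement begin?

Taking 5-note groups, the heads are C4, D4, E4: the pattern moves up a 2nd.
Extending the heads up a 2nd: F#4 → G#4.

G#4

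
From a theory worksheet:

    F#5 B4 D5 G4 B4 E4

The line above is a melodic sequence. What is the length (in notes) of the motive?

2

Try groups of 2 (3 cells in 6 notes):
F#5 B4 | D5 G4 | B4 E4
Each cell is the previous one down a 3rd — so the unit is 2 notes.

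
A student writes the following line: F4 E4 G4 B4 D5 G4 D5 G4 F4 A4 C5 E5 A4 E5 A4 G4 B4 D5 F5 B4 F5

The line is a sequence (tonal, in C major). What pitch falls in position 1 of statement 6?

The unit is 7 notes. Position-1 pitches of the 3 shown cells: F4, G4, A4.
Carrying that up a 2nd forward: B4 → C5 → D5.

D5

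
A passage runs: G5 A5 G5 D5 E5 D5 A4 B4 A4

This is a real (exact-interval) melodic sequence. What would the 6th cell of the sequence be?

The 3-note cells begin on G5, D5, A4 — each down a 4th from the last.
Extending down a 4th: E4 → B3 → F#3.
Statement 6 starts on F#3 and keeps the same exact contour: F#3 G#3 F#3.

F#3 G#3 F#3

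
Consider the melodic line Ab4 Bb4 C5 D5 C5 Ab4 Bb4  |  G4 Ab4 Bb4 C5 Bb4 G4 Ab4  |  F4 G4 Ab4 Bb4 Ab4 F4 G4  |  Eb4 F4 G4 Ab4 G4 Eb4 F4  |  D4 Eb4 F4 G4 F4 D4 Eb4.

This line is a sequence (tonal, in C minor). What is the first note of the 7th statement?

The 7-note cells begin on Ab4, G4, F4, Eb4, D4 — each down a 2nd from the last.
Extending the heads down a 2nd: C4 → Bb3.

Bb3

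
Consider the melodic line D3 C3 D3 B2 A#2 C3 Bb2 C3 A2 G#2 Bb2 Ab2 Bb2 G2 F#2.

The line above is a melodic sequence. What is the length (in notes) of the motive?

There are 15 notes; a 5-note unit gives 3 cells:
D3 C3 D3 B2 A#2 | C3 Bb2 C3 A2 G#2 | Bb2 Ab2 Bb2 G2 F#2
Each cell is the previous one down a 2nd — so the unit is 5 notes.

5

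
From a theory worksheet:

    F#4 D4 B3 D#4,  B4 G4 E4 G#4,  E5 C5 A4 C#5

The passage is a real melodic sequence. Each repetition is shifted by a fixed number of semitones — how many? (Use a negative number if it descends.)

Unit = 4 notes; the statements start on F#4, B4, E5, moving up a 4th each time.
F#4 to B4 spans +5 semitones.

5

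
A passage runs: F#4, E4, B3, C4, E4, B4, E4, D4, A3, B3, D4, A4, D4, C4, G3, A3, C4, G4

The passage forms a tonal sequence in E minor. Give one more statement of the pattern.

C4 B3 F#3 G3 B3 F#4

Unit = 6 notes; the statements start on F#4, E4, D4, moving down a 2nd each time.
From C4 the diatonic shape gives C4 B3 F#3 G3 B3 F#4.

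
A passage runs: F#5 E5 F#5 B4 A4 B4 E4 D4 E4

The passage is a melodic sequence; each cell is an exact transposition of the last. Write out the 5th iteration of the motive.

Unit = 3 notes; the statements start on F#5, B4, E4, moving down a 5th each time.
Continuing the starts: A3 → D3.
Statement 5 starts on D3 and keeps the same exact contour: D3 C3 D3.

D3 C3 D3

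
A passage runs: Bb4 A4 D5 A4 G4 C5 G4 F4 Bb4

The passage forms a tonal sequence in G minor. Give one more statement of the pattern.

F4 Eb4 A4

Taking 3-note groups, the heads are Bb4, A4, G4: the pattern moves down a 2nd.
From F4 the diatonic shape gives F4 Eb4 A4.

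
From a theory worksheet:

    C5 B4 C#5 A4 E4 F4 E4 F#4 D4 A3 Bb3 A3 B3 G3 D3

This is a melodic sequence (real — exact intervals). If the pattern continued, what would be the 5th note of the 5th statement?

The unit is 5 notes. Position-5 pitches of the 3 shown cells: E4, A3, D3.
Carrying that down a 5th forward: G2 → C2.

C2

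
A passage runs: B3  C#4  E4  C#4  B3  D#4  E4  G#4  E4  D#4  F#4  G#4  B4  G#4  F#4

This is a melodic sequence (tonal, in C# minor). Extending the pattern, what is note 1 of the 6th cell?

Grouping in 5s, the 1st note of each cell is B3, D#4, F#4.
Extending up a 3rd: A4 → C#5 → E5.

E5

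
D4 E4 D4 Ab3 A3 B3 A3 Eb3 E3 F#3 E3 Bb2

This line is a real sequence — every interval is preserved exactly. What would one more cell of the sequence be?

B2 C#3 B2 F2

The 4-note cells begin on D4, A3, E3 — each down a 4th from the last.
From B2 the exact shape gives B2 C#3 B2 F2.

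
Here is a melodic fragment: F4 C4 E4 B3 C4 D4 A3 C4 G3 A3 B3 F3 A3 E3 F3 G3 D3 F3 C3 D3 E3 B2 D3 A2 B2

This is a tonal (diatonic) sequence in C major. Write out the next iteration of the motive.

C3 G2 B2 F2 G2

Taking 5-note groups, the heads are F4, D4, B3, G3, E3: the pattern moves down a 3rd.
So cell 6 is C3 G2 B2 F2 G2.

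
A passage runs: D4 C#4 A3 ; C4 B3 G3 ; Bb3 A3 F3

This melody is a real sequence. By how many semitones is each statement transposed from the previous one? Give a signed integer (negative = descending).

-2

Taking 3-note groups, the heads are D4, C4, Bb3: the pattern moves down a 2nd.
Counting half-steps from D4 to C4: -2.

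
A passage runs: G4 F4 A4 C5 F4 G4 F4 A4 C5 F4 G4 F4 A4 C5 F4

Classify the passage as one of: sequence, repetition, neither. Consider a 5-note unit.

Each 5-note cell is identical (G4 F4 A4 C5 F4), restated at the same pitch.

repetition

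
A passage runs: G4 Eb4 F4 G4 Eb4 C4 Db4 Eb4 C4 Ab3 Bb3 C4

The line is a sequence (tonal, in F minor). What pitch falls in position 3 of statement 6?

C3

With 4-note cells, note 3 of each statement runs F4, Db4, Bb3.
Extending down a 3rd: G3 → Eb3 → C3.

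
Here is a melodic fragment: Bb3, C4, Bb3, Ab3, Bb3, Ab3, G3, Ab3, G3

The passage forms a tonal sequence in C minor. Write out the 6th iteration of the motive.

D3 Eb3 D3

The 3-note cells begin on Bb3, Ab3, G3 — each down a 2nd from the last.
Extending down a 2nd: F3 → Eb3 → D3.
From D3 the diatonic shape gives D3 Eb3 D3.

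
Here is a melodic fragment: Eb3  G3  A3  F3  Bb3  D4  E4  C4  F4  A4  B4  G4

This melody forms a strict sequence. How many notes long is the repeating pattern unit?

4

There are 12 notes; a 4-note unit gives 3 cells:
Eb3 G3 A3 F3 | Bb3 D4 E4 C4 | F4 A4 B4 G4
Each cell is the previous one up a 5th — so the unit is 4 notes.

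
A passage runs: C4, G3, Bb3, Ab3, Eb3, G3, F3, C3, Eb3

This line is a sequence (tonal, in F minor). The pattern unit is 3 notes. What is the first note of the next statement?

The 3-note cells begin on C4, Ab3, F3 — each down a 3rd from the last.
The next head, down a 3rd from F3, is Db3.

Db3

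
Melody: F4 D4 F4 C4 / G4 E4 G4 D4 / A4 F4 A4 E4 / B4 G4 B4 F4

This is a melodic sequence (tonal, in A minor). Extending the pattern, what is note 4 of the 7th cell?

Grouping in 4s, the 4th note of each cell is C4, D4, E4, F4.
Each moves up a 2nd. Continuing: G4 → A4 → B4.

B4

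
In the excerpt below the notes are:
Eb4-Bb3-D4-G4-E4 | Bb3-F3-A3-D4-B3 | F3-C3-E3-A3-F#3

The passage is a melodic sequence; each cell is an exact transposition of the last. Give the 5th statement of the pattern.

With a 5-note motive the entries are Eb4, Bb3, F3, each down a 4th from the previous.
Continuing the starts: C3 → G2.
Statement 5 starts on G2 and keeps the same exact contour: G2 D2 F#2 B2 G#2.

G2 D2 F#2 B2 G#2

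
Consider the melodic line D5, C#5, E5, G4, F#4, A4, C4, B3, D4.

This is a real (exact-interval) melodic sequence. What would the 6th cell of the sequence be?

Eb2 D2 F2

The 3-note cells begin on D5, G4, C4 — each down a 5th from the last.
Continuing the starts: F3 → Bb2 → Eb2.
Statement 6 starts on Eb2 and keeps the same exact contour: Eb2 D2 F2.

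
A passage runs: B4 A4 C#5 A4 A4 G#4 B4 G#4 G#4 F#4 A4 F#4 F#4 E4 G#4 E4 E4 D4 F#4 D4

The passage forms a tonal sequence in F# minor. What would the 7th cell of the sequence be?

With a 4-note motive the entries are B4, A4, G#4, F#4, E4, each down a 2nd from the previous.
Carrying on: D4 → C#4.
So cell 7 is C#4 B3 D4 B3.

C#4 B3 D4 B3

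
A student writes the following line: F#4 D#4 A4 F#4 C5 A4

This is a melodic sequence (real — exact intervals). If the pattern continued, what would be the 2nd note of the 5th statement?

Eb5

The unit is 2 notes. Position-2 pitches of the 3 shown cells: D#4, F#4, A4.
Each moves up a 3rd. Continuing: C5 → Eb5.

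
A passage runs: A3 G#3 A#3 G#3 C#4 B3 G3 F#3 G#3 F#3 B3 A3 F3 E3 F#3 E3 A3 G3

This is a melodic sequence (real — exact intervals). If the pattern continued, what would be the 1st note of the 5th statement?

Db3

With 6-note cells, note 1 of each statement runs A3, G3, F3.
Carrying that down a 2nd forward: Eb3 → Db3.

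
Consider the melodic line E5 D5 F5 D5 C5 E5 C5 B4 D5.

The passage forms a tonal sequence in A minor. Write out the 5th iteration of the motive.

The 3-note cells begin on E5, D5, C5 — each down a 2nd from the last.
Continuing the starts: B4 → A4.
So cell 5 is A4 G4 B4.

A4 G4 B4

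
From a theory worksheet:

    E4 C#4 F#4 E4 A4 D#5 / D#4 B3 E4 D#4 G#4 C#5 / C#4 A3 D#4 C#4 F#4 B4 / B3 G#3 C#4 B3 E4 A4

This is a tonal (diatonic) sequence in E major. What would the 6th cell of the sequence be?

Taking 6-note groups, the heads are E4, D#4, C#4, B3: the pattern moves down a 2nd.
Continuing the starts: A3 → G#3.
Statement 6 starts on G#3 and keeps the same diatonic contour: G#3 E3 A3 G#3 C#4 F#4.

G#3 E3 A3 G#3 C#4 F#4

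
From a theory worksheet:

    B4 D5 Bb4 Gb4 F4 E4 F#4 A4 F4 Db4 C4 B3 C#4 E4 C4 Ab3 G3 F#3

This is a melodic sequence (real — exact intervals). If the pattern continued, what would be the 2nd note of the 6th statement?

C#3

Grouping in 6s, the 2nd note of each cell is D5, A4, E4.
Each moves down a 4th. Continuing: B3 → F#3 → C#3.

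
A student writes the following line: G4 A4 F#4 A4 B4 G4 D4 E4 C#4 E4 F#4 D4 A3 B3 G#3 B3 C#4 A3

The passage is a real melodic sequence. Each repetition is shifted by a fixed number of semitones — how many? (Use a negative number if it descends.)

Taking 6-note groups, the heads are G4, D4, A3: the pattern moves down a 4th.
G4→D4 is 62 − 67 = -5 semitones.

-5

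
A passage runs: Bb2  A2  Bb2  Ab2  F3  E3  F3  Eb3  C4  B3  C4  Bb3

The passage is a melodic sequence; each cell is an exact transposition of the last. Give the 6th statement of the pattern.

A5 G#5 A5 G5

The 4-note cells begin on Bb2, F3, C4 — each up a 5th from the last.
Carrying on: G4 → D5 → A5.
From A5 the exact shape gives A5 G#5 A5 G5.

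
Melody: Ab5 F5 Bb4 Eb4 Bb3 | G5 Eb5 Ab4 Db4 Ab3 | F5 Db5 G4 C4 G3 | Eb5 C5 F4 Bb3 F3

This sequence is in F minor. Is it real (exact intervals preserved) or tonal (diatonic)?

tonal

Every note is diatonic to F minor.
Cell 1 has -3 semitones from note 1 to 2, but cell 2 has -4 — the interval quality changes while the contour stays the same, which is the hallmark of a tonal sequence.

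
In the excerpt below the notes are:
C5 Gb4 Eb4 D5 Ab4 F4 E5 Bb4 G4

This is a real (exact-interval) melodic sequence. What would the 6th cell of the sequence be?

With a 3-note motive the entries are C5, D5, E5, each up a 2nd from the previous.
Carrying on: F#5 → G#5 → A#5.
Statement 6 starts on A#5 and keeps the same exact contour: A#5 E5 C#5.

A#5 E5 C#5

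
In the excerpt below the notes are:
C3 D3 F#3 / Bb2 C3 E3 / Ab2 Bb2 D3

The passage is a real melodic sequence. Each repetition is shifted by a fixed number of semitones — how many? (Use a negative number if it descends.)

-2

The 3-note cells begin on C3, Bb2, Ab2 — each down a 2nd from the last.
Counting half-steps from C3 to Bb2: -2.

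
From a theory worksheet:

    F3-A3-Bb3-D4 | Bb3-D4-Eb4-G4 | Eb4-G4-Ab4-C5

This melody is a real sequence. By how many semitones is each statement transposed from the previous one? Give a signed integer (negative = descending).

Unit = 4 notes; the statements start on F3, Bb3, Eb4, moving up a 4th each time.
F3 to Bb3 spans +5 semitones.

5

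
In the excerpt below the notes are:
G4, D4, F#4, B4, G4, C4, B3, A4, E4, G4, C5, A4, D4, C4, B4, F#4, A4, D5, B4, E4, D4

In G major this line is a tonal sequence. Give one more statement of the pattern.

C5 G4 B4 E5 C5 F#4 E4

The 7-note cells begin on G4, A4, B4 — each up a 2nd from the last.
From C5 the diatonic shape gives C5 G4 B4 E5 C5 F#4 E4.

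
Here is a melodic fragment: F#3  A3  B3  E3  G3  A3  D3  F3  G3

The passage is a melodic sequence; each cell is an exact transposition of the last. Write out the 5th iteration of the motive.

Unit = 3 notes; the statements start on F#3, E3, D3, moving down a 2nd each time.
Extending down a 2nd: C3 → Bb2.
So cell 5 is Bb2 Db3 Eb3.

Bb2 Db3 Eb3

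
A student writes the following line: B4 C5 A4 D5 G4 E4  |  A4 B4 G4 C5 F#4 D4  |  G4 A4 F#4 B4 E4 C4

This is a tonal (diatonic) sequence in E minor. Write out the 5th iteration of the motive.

With a 6-note motive the entries are B4, A4, G4, each down a 2nd from the previous.
Continuing the starts: F#4 → E4.
From E4 the diatonic shape gives E4 F#4 D4 G4 C4 A3.

E4 F#4 D4 G4 C4 A3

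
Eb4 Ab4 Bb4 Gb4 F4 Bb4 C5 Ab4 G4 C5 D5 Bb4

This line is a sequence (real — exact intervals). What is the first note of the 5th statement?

B4

The 4-note cells begin on Eb4, F4, G4 — each up a 2nd from the last.
Extending the heads up a 2nd: A4 → B4.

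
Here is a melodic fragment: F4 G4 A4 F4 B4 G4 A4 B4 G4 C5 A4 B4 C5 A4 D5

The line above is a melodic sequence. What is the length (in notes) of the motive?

There are 15 notes; a 5-note unit gives 3 cells:
F4 G4 A4 F4 B4 | G4 A4 B4 G4 C5 | A4 B4 C5 A4 D5
Every group is a transposition up a 2nd of the one before; no shorter unit works.

5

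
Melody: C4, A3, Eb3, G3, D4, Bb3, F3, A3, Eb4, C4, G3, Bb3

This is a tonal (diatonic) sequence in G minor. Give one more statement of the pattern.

The 4-note cells begin on C4, D4, Eb4 — each up a 2nd from the last.
From F4 the diatonic shape gives F4 D4 A3 C4.

F4 D4 A3 C4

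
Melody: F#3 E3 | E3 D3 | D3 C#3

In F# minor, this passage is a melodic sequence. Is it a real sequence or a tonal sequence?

tonal

Every note is diatonic to F# minor.
Cell 1 has -2 semitones from note 1 to 2, but cell 3 has -1 — the interval quality changes while the contour stays the same, which is the hallmark of a tonal sequence.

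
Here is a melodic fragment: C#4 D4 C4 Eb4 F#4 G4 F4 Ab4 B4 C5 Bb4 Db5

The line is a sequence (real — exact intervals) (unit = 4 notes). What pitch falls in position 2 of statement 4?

F5

With 4-note cells, note 2 of each statement runs D4, G4, C5.
Each moves up a 4th; the next is F5.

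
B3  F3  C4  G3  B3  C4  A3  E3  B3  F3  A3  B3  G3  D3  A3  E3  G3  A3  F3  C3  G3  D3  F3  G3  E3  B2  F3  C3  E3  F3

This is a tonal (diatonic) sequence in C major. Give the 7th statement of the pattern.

With a 6-note motive the entries are B3, A3, G3, F3, E3, each down a 2nd from the previous.
Carrying on: D3 → C3.
So cell 7 is C3 G2 D3 A2 C3 D3.

C3 G2 D3 A2 C3 D3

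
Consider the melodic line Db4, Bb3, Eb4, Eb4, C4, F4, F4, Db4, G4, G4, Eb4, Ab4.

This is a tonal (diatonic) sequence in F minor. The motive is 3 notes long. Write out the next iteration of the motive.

Ab4 F4 Bb4

Unit = 3 notes; the statements start on Db4, Eb4, F4, G4, moving up a 2nd each time.
So cell 5 is Ab4 F4 Bb4.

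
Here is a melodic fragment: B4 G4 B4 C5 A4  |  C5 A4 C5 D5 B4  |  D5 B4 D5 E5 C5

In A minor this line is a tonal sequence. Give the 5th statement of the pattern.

With a 5-note motive the entries are B4, C5, D5, each up a 2nd from the previous.
Continuing the starts: E5 → F5.
So cell 5 is F5 D5 F5 G5 E5.

F5 D5 F5 G5 E5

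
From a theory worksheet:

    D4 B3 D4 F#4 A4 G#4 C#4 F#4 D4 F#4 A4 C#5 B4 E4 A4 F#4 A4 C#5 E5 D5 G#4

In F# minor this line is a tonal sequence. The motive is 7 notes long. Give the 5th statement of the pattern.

Unit = 7 notes; the statements start on D4, F#4, A4, moving up a 3rd each time.
Continuing the starts: C#5 → E5.
So cell 5 is E5 C#5 E5 G#5 B5 A5 D5.

E5 C#5 E5 G#5 B5 A5 D5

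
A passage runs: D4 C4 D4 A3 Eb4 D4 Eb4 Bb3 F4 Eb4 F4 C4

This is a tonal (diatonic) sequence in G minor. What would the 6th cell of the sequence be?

Taking 4-note groups, the heads are D4, Eb4, F4: the pattern moves up a 2nd.
Continuing the starts: G4 → A4 → Bb4.
From Bb4 the diatonic shape gives Bb4 A4 Bb4 F4.

Bb4 A4 Bb4 F4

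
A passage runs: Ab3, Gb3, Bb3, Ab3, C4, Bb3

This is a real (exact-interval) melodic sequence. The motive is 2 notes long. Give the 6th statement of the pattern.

F#4 E4

With a 2-note motive the entries are Ab3, Bb3, C4, each up a 2nd from the previous.
Extending up a 2nd: D4 → E4 → F#4.
From F#4 the exact shape gives F#4 E4.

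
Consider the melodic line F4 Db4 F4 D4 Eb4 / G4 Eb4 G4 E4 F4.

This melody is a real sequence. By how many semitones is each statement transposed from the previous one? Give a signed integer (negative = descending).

Unit = 5 notes; the statements start on F4, G4, moving up a 2nd each time.
Counting half-steps from F4 to G4: 2.

2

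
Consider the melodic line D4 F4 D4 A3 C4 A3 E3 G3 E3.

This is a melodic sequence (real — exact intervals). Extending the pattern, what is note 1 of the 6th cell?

C#2

With 3-note cells, note 1 of each statement runs D4, A3, E3.
Carrying that down a 4th forward: B2 → F#2 → C#2.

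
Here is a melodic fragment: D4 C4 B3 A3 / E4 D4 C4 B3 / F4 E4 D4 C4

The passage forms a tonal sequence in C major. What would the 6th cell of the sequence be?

With a 4-note motive the entries are D4, E4, F4, each up a 2nd from the previous.
Carrying on: G4 → A4 → B4.
Statement 6 starts on B4 and keeps the same diatonic contour: B4 A4 G4 F4.

B4 A4 G4 F4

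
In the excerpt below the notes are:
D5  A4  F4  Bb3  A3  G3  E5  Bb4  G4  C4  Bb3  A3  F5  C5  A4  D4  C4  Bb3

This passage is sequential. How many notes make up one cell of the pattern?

6

There are 18 notes; a 6-note unit gives 3 cells:
D5 A4 F4 Bb3 A3 G3 | E5 Bb4 G4 C4 Bb3 A3 | F5 C5 A4 D4 C4 Bb3
Every group is a transposition up a 2nd of the one before; no shorter unit works.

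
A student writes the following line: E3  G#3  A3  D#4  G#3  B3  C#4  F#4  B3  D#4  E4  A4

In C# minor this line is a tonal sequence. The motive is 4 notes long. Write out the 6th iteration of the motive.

With a 4-note motive the entries are E3, G#3, B3, each up a 3rd from the previous.
Extending up a 3rd: D#4 → F#4 → A4.
Statement 6 starts on A4 and keeps the same diatonic contour: A4 C#5 D#5 G#5.

A4 C#5 D#5 G#5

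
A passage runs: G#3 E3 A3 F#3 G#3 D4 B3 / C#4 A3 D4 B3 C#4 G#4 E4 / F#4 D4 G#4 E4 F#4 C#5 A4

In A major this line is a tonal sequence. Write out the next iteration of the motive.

The 7-note cells begin on G#3, C#4, F#4 — each up a 4th from the last.
So cell 4 is B4 G#4 C#5 A4 B4 F#5 D5.

B4 G#4 C#5 A4 B4 F#5 D5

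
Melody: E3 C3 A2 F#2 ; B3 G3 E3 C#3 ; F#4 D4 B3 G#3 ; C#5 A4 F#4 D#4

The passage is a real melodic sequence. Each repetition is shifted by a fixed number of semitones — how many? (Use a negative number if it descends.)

With a 4-note motive the entries are E3, B3, F#4, C#5, each up a 5th from the previous.
E3→B3 is 59 − 52 = 7 semitones.

7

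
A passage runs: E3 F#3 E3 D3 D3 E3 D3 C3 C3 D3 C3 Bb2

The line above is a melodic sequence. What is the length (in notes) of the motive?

4

Try groups of 4 (3 cells in 12 notes):
E3 F#3 E3 D3 | D3 E3 D3 C3 | C3 D3 C3 Bb2
That's a consistent down a 2nd shift per cell, and no other grouping gives one.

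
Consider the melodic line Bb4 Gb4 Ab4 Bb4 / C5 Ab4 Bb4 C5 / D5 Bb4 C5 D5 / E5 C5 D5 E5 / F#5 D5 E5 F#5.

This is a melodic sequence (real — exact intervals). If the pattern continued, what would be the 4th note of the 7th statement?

A#5

The unit is 4 notes. Position-4 pitches of the 5 shown cells: Bb4, C5, D5, E5, F#5.
Each moves up a 2nd. Continuing: G#5 → A#5.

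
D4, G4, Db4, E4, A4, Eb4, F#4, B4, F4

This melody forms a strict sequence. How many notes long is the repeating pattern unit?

3

There are 9 notes; a 3-note unit gives 3 cells:
D4 G4 Db4 | E4 A4 Eb4 | F#4 B4 F4
Every group is a transposition up a 2nd of the one before; no shorter unit works.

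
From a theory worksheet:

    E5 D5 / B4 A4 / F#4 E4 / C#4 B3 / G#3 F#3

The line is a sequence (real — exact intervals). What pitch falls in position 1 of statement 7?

Grouping in 2s, the 1st note of each cell is E5, B4, F#4, C#4, G#3.
Extending down a 4th: D#3 → A#2.

A#2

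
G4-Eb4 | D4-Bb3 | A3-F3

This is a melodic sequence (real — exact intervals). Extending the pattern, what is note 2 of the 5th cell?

G2

The unit is 2 notes. Position-2 pitches of the 3 shown cells: Eb4, Bb3, F3.
Carrying that down a 4th forward: C3 → G2.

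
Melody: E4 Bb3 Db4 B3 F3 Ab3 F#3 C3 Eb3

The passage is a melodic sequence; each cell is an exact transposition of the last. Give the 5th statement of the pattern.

The 3-note cells begin on E4, B3, F#3 — each down a 4th from the last.
Carrying on: C#3 → G#2.
From G#2 the exact shape gives G#2 D2 F2.

G#2 D2 F2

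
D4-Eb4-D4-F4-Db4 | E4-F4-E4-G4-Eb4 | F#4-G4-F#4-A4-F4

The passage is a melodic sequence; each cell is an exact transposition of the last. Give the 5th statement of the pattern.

With a 5-note motive the entries are D4, E4, F#4, each up a 2nd from the previous.
Carrying on: G#4 → A#4.
So cell 5 is A#4 B4 A#4 C#5 A4.

A#4 B4 A#4 C#5 A4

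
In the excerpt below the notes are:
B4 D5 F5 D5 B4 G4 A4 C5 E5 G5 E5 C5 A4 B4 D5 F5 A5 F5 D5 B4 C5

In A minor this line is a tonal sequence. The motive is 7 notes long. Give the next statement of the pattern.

E5 G5 B5 G5 E5 C5 D5

With a 7-note motive the entries are B4, C5, D5, each up a 2nd from the previous.
Statement 4 starts on E5 and keeps the same diatonic contour: E5 G5 B5 G5 E5 C5 D5.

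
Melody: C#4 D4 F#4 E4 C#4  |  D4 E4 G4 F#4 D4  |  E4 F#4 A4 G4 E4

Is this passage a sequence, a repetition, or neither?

Each 5-note cell is the previous one transposed up a 2nd.

sequence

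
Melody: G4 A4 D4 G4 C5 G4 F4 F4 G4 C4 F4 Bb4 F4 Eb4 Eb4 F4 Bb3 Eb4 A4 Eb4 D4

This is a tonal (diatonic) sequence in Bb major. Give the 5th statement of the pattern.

C4 D4 G3 C4 F4 C4 Bb3

Taking 7-note groups, the heads are G4, F4, Eb4: the pattern moves down a 2nd.
Continuing the starts: D4 → C4.
From C4 the diatonic shape gives C4 D4 G3 C4 F4 C4 Bb3.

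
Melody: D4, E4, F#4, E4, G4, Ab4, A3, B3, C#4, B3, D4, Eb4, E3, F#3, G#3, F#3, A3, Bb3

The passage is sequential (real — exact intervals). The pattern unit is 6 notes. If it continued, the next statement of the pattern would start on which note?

Taking 6-note groups, the heads are D4, A3, E3: the pattern moves down a 4th.
The next head, down a 4th from E3, is B2.

B2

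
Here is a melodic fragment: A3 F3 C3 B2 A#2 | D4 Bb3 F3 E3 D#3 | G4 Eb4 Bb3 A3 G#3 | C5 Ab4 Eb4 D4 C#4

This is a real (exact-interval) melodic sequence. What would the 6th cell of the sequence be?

With a 5-note motive the entries are A3, D4, G4, C5, each up a 4th from the previous.
Carrying on: F5 → Bb5.
From Bb5 the exact shape gives Bb5 Gb5 Db5 C5 B4.

Bb5 Gb5 Db5 C5 B4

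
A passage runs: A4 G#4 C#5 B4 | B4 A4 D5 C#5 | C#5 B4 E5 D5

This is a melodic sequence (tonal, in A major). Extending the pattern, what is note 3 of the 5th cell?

G#5

With 4-note cells, note 3 of each statement runs C#5, D5, E5.
Each moves up a 2nd. Continuing: F#5 → G#5.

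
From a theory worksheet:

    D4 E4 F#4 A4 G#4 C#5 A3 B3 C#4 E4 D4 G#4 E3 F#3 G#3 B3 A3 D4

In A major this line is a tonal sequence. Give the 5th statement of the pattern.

Unit = 6 notes; the statements start on D4, A3, E3, moving down a 4th each time.
Continuing the starts: B2 → F#2.
Statement 5 starts on F#2 and keeps the same diatonic contour: F#2 G#2 A2 C#3 B2 E3.

F#2 G#2 A2 C#3 B2 E3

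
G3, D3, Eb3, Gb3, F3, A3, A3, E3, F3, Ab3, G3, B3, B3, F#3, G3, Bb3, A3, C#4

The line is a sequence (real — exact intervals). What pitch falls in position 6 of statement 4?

With 6-note cells, note 6 of each statement runs A3, B3, C#4.
One more up a 2nd gives D#4.

D#4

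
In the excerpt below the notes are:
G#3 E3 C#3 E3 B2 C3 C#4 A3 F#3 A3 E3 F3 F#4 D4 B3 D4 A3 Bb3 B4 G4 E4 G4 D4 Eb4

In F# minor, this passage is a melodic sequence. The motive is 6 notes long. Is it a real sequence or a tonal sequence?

Each cell has the same semitone pattern (-4, -3, 3, -5, 1) — intervals are preserved exactly.
And C3 lies outside F# minor, so the sequence is real rather than tonal.

real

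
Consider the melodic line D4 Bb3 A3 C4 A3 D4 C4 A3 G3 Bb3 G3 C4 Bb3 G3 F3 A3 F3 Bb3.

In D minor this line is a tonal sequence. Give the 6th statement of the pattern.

Taking 6-note groups, the heads are D4, C4, Bb3: the pattern moves down a 2nd.
Extending down a 2nd: A3 → G3 → F3.
So cell 6 is F3 D3 C3 E3 C3 F3.

F3 D3 C3 E3 C3 F3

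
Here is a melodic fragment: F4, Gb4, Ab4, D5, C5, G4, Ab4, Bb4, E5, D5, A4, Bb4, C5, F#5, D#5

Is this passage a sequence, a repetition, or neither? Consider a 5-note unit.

Note 5 of cell 3 is D#5; if this were a sequence it would be E5. No unit length gives a consistent transposition pattern.

neither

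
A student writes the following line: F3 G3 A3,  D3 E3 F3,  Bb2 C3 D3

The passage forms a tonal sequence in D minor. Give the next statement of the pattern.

G2 A2 Bb2

Unit = 3 notes; the statements start on F3, D3, Bb2, moving down a 3rd each time.
So cell 4 is G2 A2 Bb2.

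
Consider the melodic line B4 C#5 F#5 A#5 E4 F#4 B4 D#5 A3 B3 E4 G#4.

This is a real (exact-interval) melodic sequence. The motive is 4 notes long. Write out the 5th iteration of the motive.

Unit = 4 notes; the statements start on B4, E4, A3, moving down a 5th each time.
Carrying on: D3 → G2.
So cell 5 is G2 A2 D3 F#3.

G2 A2 D3 F#3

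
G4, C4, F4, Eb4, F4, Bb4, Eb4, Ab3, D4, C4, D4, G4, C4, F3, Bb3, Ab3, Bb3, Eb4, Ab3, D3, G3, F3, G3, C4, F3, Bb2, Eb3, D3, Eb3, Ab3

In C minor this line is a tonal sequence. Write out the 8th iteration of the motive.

G2 C2 F2 Eb2 F2 Bb2

With a 6-note motive the entries are G4, Eb4, C4, Ab3, F3, each down a 3rd from the previous.
Carrying on: D3 → Bb2 → G2.
So cell 8 is G2 C2 F2 Eb2 F2 Bb2.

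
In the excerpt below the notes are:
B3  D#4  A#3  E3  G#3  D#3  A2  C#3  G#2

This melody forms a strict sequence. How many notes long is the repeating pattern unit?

3

9 notes total. Splitting into 3 groups of 3:
B3 D#4 A#3 | E3 G#3 D#3 | A2 C#3 G#2
That's a consistent down a 5th shift per cell, and no other grouping gives one.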